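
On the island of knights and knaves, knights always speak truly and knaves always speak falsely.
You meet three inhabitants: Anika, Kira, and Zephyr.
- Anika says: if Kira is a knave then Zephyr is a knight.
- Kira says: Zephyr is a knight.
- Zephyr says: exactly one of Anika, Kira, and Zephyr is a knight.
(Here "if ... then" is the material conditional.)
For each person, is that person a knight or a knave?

Anika is a knave, Kira is a knave, and Zephyr is a knave.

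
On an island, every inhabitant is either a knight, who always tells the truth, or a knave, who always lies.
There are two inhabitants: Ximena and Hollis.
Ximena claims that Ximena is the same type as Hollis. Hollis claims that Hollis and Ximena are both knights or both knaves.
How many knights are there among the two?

The unique consistent assignment is Ximena=knight, Hollis=knight.
That has 2 knights.

2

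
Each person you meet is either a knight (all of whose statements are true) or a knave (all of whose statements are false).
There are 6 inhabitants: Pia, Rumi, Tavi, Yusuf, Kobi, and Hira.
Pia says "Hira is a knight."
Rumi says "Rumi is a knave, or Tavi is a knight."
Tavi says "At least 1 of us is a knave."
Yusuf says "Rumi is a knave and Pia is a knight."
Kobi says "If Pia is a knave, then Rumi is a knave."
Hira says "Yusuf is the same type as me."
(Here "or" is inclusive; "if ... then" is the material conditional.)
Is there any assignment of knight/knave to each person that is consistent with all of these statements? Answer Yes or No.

No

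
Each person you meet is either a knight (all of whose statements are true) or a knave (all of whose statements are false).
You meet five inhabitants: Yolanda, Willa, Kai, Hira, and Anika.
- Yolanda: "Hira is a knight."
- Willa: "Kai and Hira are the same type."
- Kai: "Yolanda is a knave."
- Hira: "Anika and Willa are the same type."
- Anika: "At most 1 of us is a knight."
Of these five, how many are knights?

2

The unique consistent assignment is Yolanda=knight, Willa=knave, Kai=knave, Hira=knight, Anika=knave.
That has 2 knights.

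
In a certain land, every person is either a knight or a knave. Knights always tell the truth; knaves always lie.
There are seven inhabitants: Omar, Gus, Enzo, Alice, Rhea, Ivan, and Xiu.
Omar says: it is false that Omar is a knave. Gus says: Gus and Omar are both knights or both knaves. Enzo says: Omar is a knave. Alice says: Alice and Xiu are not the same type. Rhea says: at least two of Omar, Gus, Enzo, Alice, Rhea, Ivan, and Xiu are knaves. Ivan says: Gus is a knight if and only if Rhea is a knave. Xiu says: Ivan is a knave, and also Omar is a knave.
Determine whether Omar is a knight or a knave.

Omar is a knight.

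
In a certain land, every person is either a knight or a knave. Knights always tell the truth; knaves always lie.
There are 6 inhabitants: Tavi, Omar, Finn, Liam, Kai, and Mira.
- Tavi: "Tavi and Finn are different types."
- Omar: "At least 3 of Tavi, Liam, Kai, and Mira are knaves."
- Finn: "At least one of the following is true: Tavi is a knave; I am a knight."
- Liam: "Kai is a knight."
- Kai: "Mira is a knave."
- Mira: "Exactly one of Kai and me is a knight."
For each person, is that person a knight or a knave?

Tavi is a knight, Omar is a knave, Finn is a knave, Liam is a knave, Kai is a knave, and Mira is a knight.

Tavi (knight): "Tavi and Finn are different types" — true. ✓
Omar (knave): "at least 3 of Tavi, Liam, Kai, and Mira are knaves" — false. ✓
Finn is a knave; "at least one of the following is true: Tavi is a knave; I am a knight" is false, as required.
Liam (knave): "Kai is a knight" — false. ✓
Kai is a knave; "Mira is a knave" is false, as required.
Mira is a knight, so "exactly one of Kai and me is a knight" must be true — and it is.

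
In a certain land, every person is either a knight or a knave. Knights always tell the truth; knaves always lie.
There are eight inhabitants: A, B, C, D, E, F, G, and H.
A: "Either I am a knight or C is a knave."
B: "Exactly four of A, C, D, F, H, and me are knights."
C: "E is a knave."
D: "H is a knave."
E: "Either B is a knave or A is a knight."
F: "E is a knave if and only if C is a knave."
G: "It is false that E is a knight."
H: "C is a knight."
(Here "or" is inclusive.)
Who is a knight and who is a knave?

Knights: A, D, and E. Knaves: B, C, F, G, and H.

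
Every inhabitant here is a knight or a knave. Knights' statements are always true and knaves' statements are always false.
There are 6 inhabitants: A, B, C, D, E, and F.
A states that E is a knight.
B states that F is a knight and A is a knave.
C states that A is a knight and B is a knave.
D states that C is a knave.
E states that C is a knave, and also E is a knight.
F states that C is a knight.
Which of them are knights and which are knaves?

Since A is a knave, "E is a knight" needs to be false, which holds.
As a knave, B's statement "F is a knight and A is a knave" should be false; it is.
C is a knave, so "A is a knight and B is a knave" must be false — and it is.
D is a knight; "C is a knave" is True, as required.
E (knave): "C is a knave, and also E is a knight" — false. ✓
F is a knave, and the claim "C is a knight" is indeed false.

A is a knave, B is a knave, C is a knave, D is a knight, E is a knave, and F is a knave.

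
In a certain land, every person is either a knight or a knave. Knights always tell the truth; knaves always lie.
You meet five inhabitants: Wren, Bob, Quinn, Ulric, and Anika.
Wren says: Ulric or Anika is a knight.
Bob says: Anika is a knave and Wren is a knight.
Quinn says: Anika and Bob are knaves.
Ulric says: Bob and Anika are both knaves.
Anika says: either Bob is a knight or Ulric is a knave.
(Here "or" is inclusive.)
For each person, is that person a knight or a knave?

Suppose Wren is a knave. Then Wren's statement "Ulric or Anika is a knight" would have to be false. Checking the 16 ways to assign the others, none is consistent with every speaker.
(For instance, with Bob=knave, Quinn=knave, Ulric=knave, Anika=knight, Wren's claim "Ulric or Anika is a knight" comes out true where it would need to be false.)
So Wren must be a knight, making "Ulric or Anika is a knight" true. Taking Wren=knight, Bob=knave, Quinn=knave, Ulric=knave, Anika=knight, each remaining statement checks out:
  Bob (knave): "Anika is a knave and Wren is a knight" — false. ✓
  Quinn (knave): "Anika and Bob are knaves" — false. ✓
  Ulric (knave): "Bob and Anika are both knaves" — false. ✓
  Anika (knight): "either Bob is a knight or Ulric is a knave" — true. ✓
This is the unique consistent assignment.

Knights: Wren and Anika. Knaves: Bob, Quinn, and Ulric.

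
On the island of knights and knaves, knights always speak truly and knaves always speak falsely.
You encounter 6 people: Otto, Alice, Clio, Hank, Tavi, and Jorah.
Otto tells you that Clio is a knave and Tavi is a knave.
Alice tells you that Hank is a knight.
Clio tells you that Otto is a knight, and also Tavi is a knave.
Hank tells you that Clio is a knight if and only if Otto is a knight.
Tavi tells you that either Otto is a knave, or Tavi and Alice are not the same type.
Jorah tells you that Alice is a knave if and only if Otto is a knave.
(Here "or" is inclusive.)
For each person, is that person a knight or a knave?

Otto is a knave, Alice is a knight, Clio is a knave, Hank is a knight, Tavi is a knight, and Jorah is a knave.

Otto is a knave; "Clio is a knave and Tavi is a knave" is False, as required.
Alice (knight): "Hank is a knight" — true. ✓
Clio is a knave, and the claim "Otto is a knight, and also Tavi is a knave" is indeed False.
Hank is a knight; "Clio is a knight if and only if Otto is a knight" is true, as required.
Tavi is a knight; "either Otto is a knave, or Tavi and Alice are not the same type" is true, as required.
Jorah (knave): "Alice is a knave if and only if Otto is a knave" — False. ✓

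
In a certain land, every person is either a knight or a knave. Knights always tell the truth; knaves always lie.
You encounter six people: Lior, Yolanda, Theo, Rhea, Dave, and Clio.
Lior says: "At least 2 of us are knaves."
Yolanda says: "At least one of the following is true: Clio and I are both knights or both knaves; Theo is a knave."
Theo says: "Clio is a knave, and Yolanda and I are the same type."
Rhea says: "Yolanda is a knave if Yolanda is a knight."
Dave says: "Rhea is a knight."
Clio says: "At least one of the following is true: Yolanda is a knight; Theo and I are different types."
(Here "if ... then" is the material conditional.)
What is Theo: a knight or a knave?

Consistent assignments: {Lior=knight, Yolanda=knight, Theo=knave, Rhea=knave, Dave=knave, Clio=knight}
In every consistent assignment, Theo is a knave.

Theo is a knave.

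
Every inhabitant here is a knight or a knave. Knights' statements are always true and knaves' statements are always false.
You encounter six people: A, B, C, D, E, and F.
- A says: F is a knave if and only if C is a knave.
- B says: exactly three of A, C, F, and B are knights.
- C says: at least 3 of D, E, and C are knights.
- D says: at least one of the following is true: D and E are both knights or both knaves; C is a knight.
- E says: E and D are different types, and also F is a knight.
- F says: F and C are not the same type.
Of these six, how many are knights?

2

The unique consistent assignment is A=knave, B=knave, C=knave, D=knave, E=knight, F=knight.
That has 2 knights.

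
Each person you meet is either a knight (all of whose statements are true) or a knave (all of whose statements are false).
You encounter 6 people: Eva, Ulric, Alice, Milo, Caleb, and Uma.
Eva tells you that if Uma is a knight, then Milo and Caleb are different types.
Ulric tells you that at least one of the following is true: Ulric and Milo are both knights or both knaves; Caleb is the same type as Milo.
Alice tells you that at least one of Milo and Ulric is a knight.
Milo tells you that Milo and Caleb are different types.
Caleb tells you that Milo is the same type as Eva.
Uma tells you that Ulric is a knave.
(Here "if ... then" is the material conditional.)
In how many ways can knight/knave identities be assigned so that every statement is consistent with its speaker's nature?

1

Consistent assignments:
  Eva=knight, Ulric=knight, Alice=knight, Milo=knave, Caleb=knave, Uma=knave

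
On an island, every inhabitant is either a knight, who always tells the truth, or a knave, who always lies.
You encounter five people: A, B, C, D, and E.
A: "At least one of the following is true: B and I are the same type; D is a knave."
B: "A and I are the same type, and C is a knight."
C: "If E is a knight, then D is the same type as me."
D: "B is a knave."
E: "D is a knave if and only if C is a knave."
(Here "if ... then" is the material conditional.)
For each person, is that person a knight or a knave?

Suppose A is a knave. Then A's statement "at least one of the following is true: B and I are the same type; D is a knave" would have to be false. Checking the 16 ways to assign the others, none is consistent with every speaker.
(For instance, with B=knight, C=knight, D=knave, E=knave, A's claim "at least one of the following is true: B and I are the same type; D is a knave" comes out true where it would need to be false.)
So A must be a knight, making "at least one of the following is true: B and I are the same type; D is a knave" true. Taking A=knight, B=knight, C=knight, D=knave, E=knave, each remaining statement checks out:
  B (knight): "A and I are the same type, and C is a knight" — true. ✓
  C (knight): "if E is a knight, then D is the same type as me" — true. ✓
  D (knave): "B is a knave" — false. ✓
  E (knave): "D is a knave if and only if C is a knave" — false. ✓
This is the unique consistent assignment.

A is a knight, B is a knight, C is a knight, D is a knave, and E is a knave.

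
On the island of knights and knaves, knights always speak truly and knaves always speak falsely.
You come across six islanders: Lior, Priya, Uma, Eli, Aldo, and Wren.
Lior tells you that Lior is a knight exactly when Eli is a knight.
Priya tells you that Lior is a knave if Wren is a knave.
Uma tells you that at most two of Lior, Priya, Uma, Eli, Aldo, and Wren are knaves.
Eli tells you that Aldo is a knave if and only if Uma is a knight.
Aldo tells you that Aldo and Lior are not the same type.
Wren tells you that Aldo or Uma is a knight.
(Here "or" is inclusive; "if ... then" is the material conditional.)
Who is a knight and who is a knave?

Lior is a knave, Priya is a knight, Uma is a knight, Eli is a knight, Aldo is a knave, and Wren is a knight.

Lior (knave): "Lior is a knight exactly when Eli is a knight" — False. ✓
Priya is a knight; "Lior is a knave if Wren is a knave" is true, as required.
Uma (knight): "at most two of Lior, Priya, Uma, Eli, Aldo, and Wren are knaves" — true. ✓
Since Eli is a knight, "Aldo is a knave if and only if Uma is a knight" needs to be true, which holds.
Aldo (knave): "Aldo and Lior are not the same type" — False. ✓
Wren (knight): "Aldo or Uma is a knight" — true. ✓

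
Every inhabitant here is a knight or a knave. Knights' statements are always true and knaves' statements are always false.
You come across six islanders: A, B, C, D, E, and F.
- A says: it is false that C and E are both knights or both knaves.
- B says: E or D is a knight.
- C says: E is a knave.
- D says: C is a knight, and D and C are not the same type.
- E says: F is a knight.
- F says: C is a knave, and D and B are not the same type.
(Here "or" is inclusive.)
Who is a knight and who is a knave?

Knights: A, B, E, and F. Knaves: C and D.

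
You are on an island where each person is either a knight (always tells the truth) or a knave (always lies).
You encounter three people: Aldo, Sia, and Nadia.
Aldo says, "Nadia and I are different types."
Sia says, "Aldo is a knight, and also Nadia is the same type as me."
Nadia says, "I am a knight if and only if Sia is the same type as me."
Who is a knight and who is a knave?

Aldo is a knave, Sia is a knave, and Nadia is a knave.

Suppose Aldo is a knight. Then Aldo's statement "Nadia and I are different types" would have to be true. Checking the 4 ways to assign the others, none is consistent with every speaker.
(For instance, with Sia=knave, Nadia=knave, Sia's claim "Aldo is a knight, and also Nadia is the same type as me" comes out true where it would need to be false.)
So Aldo must be a knave, making "Nadia and I are different types" false. Taking Aldo=knave, Sia=knave, Nadia=knave, each remaining statement checks out:
  Sia (knave): "Aldo is a knight, and also Nadia is the same type as me" — false. ✓
  Nadia (knave): "I am a knight if and only if Sia is the same type as me" — false. ✓
This is the unique consistent assignment.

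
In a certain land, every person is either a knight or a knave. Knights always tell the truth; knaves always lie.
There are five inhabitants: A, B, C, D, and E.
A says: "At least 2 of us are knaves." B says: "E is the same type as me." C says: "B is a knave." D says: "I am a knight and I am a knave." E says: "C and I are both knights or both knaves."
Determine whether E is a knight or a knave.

Consistent assignments: {A=knight, B=knave, C=knight, D=knave, E=knight}
In every consistent assignment, E is a knight.

E is a knight.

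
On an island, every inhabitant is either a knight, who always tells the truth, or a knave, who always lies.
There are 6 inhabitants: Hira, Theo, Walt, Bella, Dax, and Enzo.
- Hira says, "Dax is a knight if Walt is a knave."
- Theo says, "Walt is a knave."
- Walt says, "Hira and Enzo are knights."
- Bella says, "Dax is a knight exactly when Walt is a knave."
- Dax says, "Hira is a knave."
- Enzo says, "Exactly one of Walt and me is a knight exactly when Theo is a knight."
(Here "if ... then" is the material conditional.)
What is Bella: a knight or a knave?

Bella is a knight.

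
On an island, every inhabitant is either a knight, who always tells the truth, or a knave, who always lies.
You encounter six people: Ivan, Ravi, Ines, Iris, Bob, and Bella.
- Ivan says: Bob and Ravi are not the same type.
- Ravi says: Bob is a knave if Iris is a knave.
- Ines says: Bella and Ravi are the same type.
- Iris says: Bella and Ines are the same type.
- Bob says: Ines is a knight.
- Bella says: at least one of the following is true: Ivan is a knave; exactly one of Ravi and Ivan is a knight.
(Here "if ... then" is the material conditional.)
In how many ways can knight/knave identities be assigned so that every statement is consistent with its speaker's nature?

2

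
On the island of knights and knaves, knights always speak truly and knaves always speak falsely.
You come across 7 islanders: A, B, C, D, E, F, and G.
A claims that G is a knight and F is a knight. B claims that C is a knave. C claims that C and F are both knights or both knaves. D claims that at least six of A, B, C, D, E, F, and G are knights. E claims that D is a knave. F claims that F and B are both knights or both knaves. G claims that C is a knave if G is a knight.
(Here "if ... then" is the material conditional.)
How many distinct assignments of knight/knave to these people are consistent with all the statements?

Consistent assignments:
  A=knight, B=knight, C=knave, D=knave, E=knight, F=knight, G=knight

1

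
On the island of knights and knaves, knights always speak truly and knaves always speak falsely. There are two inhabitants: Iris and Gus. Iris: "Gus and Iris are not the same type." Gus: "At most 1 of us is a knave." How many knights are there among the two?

0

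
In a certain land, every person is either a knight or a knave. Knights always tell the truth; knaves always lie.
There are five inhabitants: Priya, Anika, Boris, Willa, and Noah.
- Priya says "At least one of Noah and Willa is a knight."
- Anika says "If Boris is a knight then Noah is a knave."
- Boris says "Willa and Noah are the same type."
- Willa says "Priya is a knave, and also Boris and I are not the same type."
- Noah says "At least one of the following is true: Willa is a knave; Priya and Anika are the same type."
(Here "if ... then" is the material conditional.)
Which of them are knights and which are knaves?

Priya is a knight, so "at least one of Noah and Willa is a knight" must be True — and it is.
Anika (knight): "if Boris is a knight then Noah is a knave" — True. ✓
Boris is a knave, and the claim "Willa and Noah are the same type" is indeed false.
Willa (knave): "Priya is a knave, and also Boris and I are not the same type" — false. ✓
As a knight, Noah's statement "at least one of the following is true: Willa is a knave; Priya and Anika are the same type" should be True; it is.

Knights: Priya, Anika, and Noah. Knaves: Boris and Willa.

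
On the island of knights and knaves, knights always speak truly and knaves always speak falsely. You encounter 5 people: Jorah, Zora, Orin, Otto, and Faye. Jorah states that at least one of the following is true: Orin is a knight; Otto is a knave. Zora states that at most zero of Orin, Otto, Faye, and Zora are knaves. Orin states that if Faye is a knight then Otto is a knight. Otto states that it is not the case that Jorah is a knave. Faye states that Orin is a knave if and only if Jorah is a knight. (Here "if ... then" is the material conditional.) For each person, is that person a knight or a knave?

Jorah (knight): "at least one of the following is true: Orin is a knight; Otto is a knave" — True. ✓
As a knave, Zora's statement "at most zero of Orin, Otto, Faye, and Zora are knaves" should be false; it is.
Orin is a knight; "if Faye is a knight then Otto is a knight" is True, as required.
Otto is a knight, and the claim "it is not the case that Jorah is a knave" is indeed True.
Faye is a knave; "Orin is a knave if and only if Jorah is a knight" is false, as required.

Knights: Jorah, Orin, and Otto. Knaves: Zora and Faye.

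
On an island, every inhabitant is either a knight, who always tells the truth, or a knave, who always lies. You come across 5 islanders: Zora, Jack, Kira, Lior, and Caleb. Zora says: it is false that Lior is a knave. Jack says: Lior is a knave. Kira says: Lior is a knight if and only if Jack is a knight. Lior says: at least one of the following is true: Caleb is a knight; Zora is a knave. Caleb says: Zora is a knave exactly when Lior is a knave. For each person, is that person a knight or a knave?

Zora is a knight, Jack is a knave, Kira is a knave, Lior is a knight, and Caleb is a knight.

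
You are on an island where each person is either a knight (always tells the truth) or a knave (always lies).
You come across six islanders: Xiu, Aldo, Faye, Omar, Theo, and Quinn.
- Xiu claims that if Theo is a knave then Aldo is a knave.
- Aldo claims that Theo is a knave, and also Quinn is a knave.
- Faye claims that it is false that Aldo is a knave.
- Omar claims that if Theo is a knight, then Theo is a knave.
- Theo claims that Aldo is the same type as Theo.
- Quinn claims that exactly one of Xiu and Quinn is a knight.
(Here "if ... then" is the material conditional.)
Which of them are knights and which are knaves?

As a knave, Xiu's statement "if Theo is a knave then Aldo is a knave" should be False; it is.
As a knight, Aldo's statement "Theo is a knave, and also Quinn is a knave" should be true; it is.
Faye (knight): "it is false that Aldo is a knave" — true. ✓
Omar (knight): "if Theo is a knight, then Theo is a knave" — true. ✓
As a knave, Theo's statement "Aldo is the same type as Theo" should be False; it is.
Quinn (knave): "exactly one of Xiu and Quinn is a knight" — False. ✓

Knights: Aldo, Faye, and Omar. Knaves: Xiu, Theo, and Quinn.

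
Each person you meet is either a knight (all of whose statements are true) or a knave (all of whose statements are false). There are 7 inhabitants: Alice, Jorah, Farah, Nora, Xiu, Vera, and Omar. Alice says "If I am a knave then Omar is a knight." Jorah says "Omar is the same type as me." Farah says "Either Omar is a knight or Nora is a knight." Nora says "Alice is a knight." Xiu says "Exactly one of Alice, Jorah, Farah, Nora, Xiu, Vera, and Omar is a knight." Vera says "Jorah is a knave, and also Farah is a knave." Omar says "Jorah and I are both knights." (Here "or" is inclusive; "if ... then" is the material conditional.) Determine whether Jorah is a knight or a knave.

Jorah is a knight.

Consistent assignments: {Alice=knight, Jorah=knight, Farah=knight, Nora=knight, Xiu=knave, Vera=knave, Omar=knight}
In every consistent assignment, Jorah is a knight.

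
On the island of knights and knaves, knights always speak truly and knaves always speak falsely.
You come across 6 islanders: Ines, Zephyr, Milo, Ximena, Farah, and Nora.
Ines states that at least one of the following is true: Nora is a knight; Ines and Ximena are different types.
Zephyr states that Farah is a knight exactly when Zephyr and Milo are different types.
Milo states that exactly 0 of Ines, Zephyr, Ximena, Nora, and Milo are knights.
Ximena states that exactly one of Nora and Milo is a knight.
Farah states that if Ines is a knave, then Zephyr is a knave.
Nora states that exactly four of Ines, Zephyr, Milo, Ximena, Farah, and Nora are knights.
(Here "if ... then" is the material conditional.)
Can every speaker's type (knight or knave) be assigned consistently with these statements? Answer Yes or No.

Yes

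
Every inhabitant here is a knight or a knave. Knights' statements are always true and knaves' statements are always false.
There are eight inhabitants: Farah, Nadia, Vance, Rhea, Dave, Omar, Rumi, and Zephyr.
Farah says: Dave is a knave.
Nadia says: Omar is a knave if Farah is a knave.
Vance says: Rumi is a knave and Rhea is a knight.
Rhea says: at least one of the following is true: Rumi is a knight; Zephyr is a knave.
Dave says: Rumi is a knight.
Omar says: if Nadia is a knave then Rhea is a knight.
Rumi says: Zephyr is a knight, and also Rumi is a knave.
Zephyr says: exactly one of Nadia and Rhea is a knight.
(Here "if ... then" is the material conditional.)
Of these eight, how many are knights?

5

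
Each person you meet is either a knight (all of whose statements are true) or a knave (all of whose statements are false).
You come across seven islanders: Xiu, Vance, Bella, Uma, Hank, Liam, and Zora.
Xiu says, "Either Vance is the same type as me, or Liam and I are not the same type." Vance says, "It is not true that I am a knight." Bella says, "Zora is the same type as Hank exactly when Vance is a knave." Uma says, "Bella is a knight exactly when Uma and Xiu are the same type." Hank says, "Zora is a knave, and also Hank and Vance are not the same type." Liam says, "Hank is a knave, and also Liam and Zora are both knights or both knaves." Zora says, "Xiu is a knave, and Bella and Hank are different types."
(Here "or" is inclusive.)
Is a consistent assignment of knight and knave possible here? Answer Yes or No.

Checking all 128 assignments, each has at least one speaker whose statement's truth value contradicts their type.

No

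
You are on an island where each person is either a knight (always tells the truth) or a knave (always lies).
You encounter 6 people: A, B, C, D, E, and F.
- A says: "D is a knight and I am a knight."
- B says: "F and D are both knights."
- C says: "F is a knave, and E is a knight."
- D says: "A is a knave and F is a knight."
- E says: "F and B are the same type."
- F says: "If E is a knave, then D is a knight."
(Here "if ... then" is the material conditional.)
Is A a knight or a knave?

A is a knave.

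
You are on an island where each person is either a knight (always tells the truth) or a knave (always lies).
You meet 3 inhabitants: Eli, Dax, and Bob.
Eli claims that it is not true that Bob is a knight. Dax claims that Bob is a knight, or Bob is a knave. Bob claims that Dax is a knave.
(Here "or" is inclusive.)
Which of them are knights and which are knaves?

Knights: Eli and Dax. Knaves: Bob.

Eli is a knight; "it is not true that Bob is a knight" is True, as required.
Dax is a knight; "Bob is a knight, or Bob is a knave" is True, as required.
Bob is a knave, and the claim "Dax is a knave" is indeed False.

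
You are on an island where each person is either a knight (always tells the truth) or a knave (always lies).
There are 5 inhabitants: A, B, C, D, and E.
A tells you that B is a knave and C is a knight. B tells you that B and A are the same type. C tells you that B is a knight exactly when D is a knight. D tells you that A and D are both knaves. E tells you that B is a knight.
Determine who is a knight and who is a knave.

A is a knight, B is a knave, C is a knight, D is a knave, and E is a knave.

Since A is a knight, "B is a knave and C is a knight" needs to be true, which holds.
B is a knave, and the claim "B and A are the same type" is indeed false.
C is a knight, and the claim "B is a knight exactly when D is a knight" is indeed true.
D (knave): "A and D are both knaves" — false. ✓
E is a knave; "B is a knight" is false, as required.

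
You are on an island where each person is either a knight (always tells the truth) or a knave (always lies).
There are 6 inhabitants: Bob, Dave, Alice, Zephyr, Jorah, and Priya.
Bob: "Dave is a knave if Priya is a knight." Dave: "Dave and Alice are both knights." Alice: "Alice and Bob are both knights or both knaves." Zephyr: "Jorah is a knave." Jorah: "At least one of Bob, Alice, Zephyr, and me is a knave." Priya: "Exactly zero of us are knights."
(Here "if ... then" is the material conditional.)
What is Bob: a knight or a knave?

Bob is a knight.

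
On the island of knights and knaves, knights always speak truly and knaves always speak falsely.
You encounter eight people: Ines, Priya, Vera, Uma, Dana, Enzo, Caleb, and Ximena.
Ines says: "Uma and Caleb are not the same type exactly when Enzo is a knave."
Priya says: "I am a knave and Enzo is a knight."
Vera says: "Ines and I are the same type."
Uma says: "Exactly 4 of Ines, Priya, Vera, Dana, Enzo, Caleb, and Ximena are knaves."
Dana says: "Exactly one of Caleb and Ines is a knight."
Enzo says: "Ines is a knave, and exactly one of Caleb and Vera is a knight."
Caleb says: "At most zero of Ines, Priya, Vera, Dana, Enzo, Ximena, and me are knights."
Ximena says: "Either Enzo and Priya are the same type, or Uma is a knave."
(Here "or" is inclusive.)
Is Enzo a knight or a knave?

Enzo is a knave.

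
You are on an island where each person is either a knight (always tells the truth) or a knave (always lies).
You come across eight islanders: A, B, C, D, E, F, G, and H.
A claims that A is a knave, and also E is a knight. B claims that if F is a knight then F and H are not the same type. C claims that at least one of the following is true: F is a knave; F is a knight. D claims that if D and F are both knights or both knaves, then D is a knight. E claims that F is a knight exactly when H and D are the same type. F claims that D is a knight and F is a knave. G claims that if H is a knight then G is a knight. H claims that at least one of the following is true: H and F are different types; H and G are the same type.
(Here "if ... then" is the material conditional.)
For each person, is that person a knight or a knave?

A (knave): "A is a knave, and also E is a knight" — false. ✓
Since B is a knight, "if F is a knight then F and H are not the same type" needs to be True, which holds.
C is a knight, and the claim "at least one of the following is true: F is a knave; F is a knight" is indeed True.
Since D is a knave, "if D and F are both knights or both knaves, then D is a knight" needs to be false, which holds.
Since E is a knave, "F is a knight exactly when H and D are the same type" needs to be false, which holds.
F (knave): "D is a knight and F is a knave" — false. ✓
G is a knight, so "if H is a knight then G is a knight" must be True — and it is.
As a knave, H's statement "at least one of the following is true: H and F are different types; H and G are the same type" should be false; it is.

A is a knave, B is a knight, C is a knight, D is a knave, E is a knave, F is a knave, G is a knight, and H is a knave.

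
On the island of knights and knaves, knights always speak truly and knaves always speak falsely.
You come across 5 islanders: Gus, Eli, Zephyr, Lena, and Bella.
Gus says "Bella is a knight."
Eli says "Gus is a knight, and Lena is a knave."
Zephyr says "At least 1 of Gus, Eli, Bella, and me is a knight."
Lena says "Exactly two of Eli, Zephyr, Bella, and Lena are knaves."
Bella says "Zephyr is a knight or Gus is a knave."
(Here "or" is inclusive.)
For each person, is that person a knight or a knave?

Gus is a knight, Eli is a knight, Zephyr is a knight, Lena is a knave, and Bella is a knight.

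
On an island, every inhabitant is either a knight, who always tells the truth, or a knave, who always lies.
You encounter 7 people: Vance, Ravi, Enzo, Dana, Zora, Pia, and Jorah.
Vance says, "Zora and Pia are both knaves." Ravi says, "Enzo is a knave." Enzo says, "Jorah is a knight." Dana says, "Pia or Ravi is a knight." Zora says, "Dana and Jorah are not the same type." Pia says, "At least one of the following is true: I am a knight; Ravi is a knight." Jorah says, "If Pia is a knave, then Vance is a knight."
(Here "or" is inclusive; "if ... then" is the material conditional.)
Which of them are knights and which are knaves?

Vance is a knave, so "Zora and Pia are both knaves" must be false — and it is.
Ravi is a knave, and the claim "Enzo is a knave" is indeed false.
Enzo is a knight; "Jorah is a knight" is true, as required.
Since Dana is a knight, "Pia or Ravi is a knight" needs to be true, which holds.
Zora (knave): "Dana and Jorah are not the same type" — false. ✓
Pia (knight): "at least one of the following is true: I am a knight; Ravi is a knight" — true. ✓
Jorah is a knight, and the claim "if Pia is a knave, then Vance is a knight" is indeed true.

Vance is a knave, Ravi is a knave, Enzo is a knight, Dana is a knight, Zora is a knave, Pia is a knight, and Jorah is a knight.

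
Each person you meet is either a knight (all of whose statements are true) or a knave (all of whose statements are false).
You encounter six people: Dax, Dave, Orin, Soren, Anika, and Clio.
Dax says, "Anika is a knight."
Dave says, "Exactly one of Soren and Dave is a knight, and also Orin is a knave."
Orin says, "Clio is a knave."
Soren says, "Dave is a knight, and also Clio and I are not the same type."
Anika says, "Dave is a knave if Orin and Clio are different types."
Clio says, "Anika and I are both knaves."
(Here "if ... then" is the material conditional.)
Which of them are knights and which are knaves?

As a knight, Dax's statement "Anika is a knight" should be true; it is.
As a knave, Dave's statement "exactly one of Soren and Dave is a knight, and also Orin is a knave" should be False; it is.
Orin is a knight, so "Clio is a knave" must be true — and it is.
Since Soren is a knave, "Dave is a knight, and also Clio and I are not the same type" needs to be False, which holds.
Since Anika is a knight, "Dave is a knave if Orin and Clio are different types" needs to be true, which holds.
Since Clio is a knave, "Anika and I are both knaves" needs to be False, which holds.

Dax is a knight, Dave is a knave, Orin is a knight, Soren is a knave, Anika is a knight, and Clio is a knave.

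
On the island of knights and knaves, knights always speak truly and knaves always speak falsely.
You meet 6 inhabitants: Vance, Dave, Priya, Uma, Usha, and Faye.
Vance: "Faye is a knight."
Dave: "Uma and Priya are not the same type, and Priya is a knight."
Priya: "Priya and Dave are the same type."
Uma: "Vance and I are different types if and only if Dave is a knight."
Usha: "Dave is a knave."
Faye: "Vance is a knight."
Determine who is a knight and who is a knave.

Vance is a knave, so "Faye is a knight" must be false — and it is.
Since Dave is a knight, "Uma and Priya are not the same type, and Priya is a knight" needs to be True, which holds.
Priya (knight): "Priya and Dave are the same type" — True. ✓
Since Uma is a knave, "Vance and I are different types if and only if Dave is a knight" needs to be false, which holds.
As a knave, Usha's statement "Dave is a knave" should be false; it is.
As a knave, Faye's statement "Vance is a knight" should be false; it is.

Vance is a knave, Dave is a knight, Priya is a knight, Uma is a knave, Usha is a knave, and Faye is a knave.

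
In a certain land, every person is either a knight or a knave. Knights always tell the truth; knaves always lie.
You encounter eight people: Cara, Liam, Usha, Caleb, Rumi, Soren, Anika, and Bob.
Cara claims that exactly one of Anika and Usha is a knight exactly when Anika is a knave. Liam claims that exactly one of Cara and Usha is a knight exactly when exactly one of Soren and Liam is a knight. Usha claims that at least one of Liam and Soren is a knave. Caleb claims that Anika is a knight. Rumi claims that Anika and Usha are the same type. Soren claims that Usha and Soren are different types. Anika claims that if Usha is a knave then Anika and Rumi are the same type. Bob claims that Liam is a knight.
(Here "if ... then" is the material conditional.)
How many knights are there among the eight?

4

The unique consistent assignment is Cara=knave, Liam=knight, Usha=knave, Caleb=knave, Rumi=knight, Soren=knight, Anika=knave, Bob=knight.
That has 4 knights.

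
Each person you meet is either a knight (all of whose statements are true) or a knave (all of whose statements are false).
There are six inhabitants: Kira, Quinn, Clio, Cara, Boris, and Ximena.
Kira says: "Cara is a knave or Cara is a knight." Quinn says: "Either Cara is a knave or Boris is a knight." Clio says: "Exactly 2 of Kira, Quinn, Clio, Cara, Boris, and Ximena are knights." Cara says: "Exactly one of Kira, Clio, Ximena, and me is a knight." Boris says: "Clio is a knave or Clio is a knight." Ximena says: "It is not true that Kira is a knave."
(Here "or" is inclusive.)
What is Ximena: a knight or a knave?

Ximena is a knight.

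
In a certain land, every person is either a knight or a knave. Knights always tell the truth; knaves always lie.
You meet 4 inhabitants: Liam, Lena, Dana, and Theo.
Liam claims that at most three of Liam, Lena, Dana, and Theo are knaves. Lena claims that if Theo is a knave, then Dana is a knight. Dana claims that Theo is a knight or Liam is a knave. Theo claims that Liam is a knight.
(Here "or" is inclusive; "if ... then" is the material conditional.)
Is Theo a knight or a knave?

Theo is a knight.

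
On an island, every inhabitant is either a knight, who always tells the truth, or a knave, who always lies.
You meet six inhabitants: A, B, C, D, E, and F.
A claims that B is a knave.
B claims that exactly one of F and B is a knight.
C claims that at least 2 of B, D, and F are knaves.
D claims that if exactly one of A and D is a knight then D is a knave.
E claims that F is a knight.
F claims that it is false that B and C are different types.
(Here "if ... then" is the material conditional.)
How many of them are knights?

3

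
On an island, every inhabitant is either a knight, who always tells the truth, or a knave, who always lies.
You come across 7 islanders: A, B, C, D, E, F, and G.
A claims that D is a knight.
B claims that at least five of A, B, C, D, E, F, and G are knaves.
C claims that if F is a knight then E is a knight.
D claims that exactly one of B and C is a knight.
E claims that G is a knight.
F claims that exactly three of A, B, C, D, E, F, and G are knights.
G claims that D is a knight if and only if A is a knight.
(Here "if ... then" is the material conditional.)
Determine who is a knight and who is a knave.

As a knight, A's statement "D is a knight" should be true; it is.
B is a knave; "at least five of A, B, C, D, E, F, and G are knaves" is false, as required.
Since C is a knight, "if F is a knight then E is a knight" needs to be true, which holds.
D is a knight, and the claim "exactly one of B and C is a knight" is indeed true.
As a knight, E's statement "G is a knight" should be true; it is.
F is a knave, so "exactly three of A, B, C, D, E, F, and G are knights" must be false — and it is.
As a knight, G's statement "D is a knight if and only if A is a knight" should be true; it is.

A is a knight, B is a knave, C is a knight, D is a knight, E is a knight, F is a knave, and G is a knight.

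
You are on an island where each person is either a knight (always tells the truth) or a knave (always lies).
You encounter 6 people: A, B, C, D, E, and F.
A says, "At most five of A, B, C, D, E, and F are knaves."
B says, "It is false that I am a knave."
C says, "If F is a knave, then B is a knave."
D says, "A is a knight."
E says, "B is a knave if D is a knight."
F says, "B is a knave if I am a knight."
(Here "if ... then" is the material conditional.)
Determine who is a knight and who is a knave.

Knights: A, C, D, E, and F. Knaves: B.

A (knight): "at most five of A, B, C, D, E, and F are knaves" — true. ✓
B is a knave, so "it is false that I am a knave" must be False — and it is.
C (knight): "if F is a knave, then B is a knave" — true. ✓
D is a knight, so "A is a knight" must be true — and it is.
E is a knight, so "B is a knave if D is a knight" must be true — and it is.
Since F is a knight, "B is a knave if I am a knight" needs to be true, which holds.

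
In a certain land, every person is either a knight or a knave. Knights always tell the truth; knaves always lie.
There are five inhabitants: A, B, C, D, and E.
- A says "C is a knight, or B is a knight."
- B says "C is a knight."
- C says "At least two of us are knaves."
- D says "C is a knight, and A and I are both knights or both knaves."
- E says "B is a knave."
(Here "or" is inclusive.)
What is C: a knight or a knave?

Consistent assignments: {A=knight, B=knight, C=knight, D=knave, E=knave}
In every consistent assignment, C is a knight.

C is a knight.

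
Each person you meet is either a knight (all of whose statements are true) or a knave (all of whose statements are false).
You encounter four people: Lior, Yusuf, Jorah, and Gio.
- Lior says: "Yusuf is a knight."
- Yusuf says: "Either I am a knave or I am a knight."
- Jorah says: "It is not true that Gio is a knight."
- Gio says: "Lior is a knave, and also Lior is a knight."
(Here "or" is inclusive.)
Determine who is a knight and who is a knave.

Lior is a knight, Yusuf is a knight, Jorah is a knight, and Gio is a knave.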